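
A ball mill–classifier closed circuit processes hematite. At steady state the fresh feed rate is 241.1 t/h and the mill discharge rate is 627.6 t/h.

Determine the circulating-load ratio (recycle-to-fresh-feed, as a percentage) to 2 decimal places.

CL = 160.31 %

Discharge = new feed + return, hence
R = M − F = 627.6 − 241.1 = 386.5 t/h
CL = 100·R/F = 100·386.5/241.1 = 160.31 %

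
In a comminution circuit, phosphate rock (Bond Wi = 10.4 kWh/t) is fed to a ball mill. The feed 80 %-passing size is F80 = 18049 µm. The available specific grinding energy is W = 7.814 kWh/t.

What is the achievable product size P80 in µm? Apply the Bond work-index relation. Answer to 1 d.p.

W = 10 Wi (P80^-0.5 − F80^-0.5)
1/√P80 = 1/√F80 + W/(10·Wi)
  = 7.8140/(10·10.4) + 1/√18049 = 0.075135 + 0.007443 = 0.082578
P80 = (1/0.082578)² = 12.1098² = 146.65 µm

P80 = 146.6 µm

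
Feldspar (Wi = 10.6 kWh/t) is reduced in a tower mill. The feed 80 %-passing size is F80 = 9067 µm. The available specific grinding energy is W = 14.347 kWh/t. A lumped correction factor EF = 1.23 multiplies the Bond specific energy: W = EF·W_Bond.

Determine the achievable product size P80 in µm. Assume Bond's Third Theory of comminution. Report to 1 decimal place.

W_Bond = 10·Wi·(1/√P₈₀ − 1/√F₈₀)
W_Bond = W / EF = 14.347 / 1.23 = 11.6642 kWh/t
P80^-0.5 = F80^-0.5 + W_Bond/(10 Wi)
  = 11.6642/(10·10.6) + 1/√9067 = 0.110040 + 0.010502 = 0.120542
P80 = (1/0.120542)² = 8.2959² = 68.82 µm

P80 = 68.8 µm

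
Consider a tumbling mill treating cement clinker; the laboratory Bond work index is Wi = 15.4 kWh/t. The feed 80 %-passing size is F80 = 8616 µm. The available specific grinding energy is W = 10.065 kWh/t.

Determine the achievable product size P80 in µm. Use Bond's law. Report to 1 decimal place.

W = 10 Wi (1/√P80 − 1/√F80)  [Bond]
⇒ 1/√P80 = W/(10·Wi) + 1/√F80
  = 10.0650/(10·15.4) + 1/√8616 = 0.065357 + 0.010773 = 0.076130
P80 = (1/0.076130)² = 13.1354² = 172.54 µm

P80 = 172.5 µm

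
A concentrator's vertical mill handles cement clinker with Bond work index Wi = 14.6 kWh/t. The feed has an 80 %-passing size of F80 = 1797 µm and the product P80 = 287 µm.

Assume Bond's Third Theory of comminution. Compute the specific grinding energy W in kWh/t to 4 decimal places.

W = 5.1740 kWh/t

W = 10 Wi (1/√P80 − 1/√F80)  [Bond]
1/√287 = 0.059028;  1/√1797 = 0.023590
W = 10·14.6·(0.059028 − 0.023590) = 5.1740 kWh/t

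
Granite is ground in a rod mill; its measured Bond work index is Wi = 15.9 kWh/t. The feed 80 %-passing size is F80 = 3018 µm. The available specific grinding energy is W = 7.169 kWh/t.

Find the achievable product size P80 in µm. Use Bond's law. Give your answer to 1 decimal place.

Bond:  W = 10 Wi (1/√P − 1/√F)
P80^(−½) = W/(10 Wi) + F80^(−½)
  = 7.1690/(10·15.9) + 1/√3018 = 0.045088 + 0.018203 = 0.063291
P80 = (1/0.063291)² = 15.8000² = 249.64 µm

P80 = 249.6 µm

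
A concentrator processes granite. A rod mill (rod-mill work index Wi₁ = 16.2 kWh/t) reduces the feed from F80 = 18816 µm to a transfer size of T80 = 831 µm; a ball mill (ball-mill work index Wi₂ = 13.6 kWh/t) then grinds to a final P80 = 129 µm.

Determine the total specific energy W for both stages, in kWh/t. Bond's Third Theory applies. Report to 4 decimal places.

W = 10 Wi (P80^-0.5 − F80^-0.5)
Stage 1 (18816→831 µm, Wi₁=16.2): W₁ = 10·16.2·(0.034690 − 0.007290) = 4.4387 kWh/t
Stage 2 (831→129 µm, Wi₂=13.6): W₂ = 10·13.6·(0.088045 − 0.034690) = 7.2563 kWh/t
W = W₁ + W₂ = 4.4387 + 7.2563 = 11.6951 kWh/t

W = 11.6951 kWh/t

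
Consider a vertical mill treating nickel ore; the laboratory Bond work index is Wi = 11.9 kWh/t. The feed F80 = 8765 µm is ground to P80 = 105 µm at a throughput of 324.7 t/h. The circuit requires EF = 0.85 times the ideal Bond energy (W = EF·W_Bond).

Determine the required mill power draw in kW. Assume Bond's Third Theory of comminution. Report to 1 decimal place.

W = 10·Wi·[P80^(−½) − F80^(−½)]
W = 10·11.9·(1/√105 − 1/√8765) = 10·11.9·(0.086909) = 10.3421 kWh/t
Apply correction: 10.3421 × 0.85 = 8.7908 kWh/t
P = W·T = 8.7908·324.7 = 2854.4 kW

P = 2854.4 kW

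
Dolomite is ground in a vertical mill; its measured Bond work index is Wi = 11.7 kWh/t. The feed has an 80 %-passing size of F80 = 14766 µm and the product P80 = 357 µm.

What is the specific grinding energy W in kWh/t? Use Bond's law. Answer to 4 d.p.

W = 10·Wi·(P80^(-½) − F80^(-½))
1/√357 = 0.052926;  1/√14766 = 0.008229
W = 10·11.7·(0.052926 − 0.008229) = 5.2295 kWh/t

W = 5.2295 kWh/t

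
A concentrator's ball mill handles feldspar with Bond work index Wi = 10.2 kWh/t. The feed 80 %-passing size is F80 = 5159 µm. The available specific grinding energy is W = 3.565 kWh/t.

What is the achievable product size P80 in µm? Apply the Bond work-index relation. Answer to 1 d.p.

W = 10 Wi (P80^-0.5 − F80^-0.5)
P80^(−½) = W/(10 Wi) + F80^(−½)
  = 3.5650/(10·10.2) + 1/√5159 = 0.034951 + 0.013923 = 0.048873
P80 = (1/0.048873)² = 20.4610² = 418.65 µm

P80 = 418.7 µm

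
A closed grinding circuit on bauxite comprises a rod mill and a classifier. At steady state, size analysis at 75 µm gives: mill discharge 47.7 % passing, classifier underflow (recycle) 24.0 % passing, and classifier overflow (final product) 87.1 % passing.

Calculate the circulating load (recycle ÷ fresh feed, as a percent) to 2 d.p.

Mass balance on the −75 µm fraction:
d + r·d = r·u + o → r(d−u) = o−d
r = (87.1 − 47.7)/(47.7 − 24.0) = 39.4/23.7 = 1.6624
CL = 100·r = 166.24 %

CL = 166.24 %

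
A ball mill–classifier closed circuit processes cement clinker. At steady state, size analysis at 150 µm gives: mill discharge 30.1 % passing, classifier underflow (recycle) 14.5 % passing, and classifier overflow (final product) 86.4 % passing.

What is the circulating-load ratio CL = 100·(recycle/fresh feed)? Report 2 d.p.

CL = 360.90 %

Classifier node, passing 150 µm:
(1+r)d = ru + o → r = (o−d)/(d−u)
r = (86.4 − 30.1)/(30.1 − 14.5) = 56.3/15.6 = 3.6090
CL = 100·r = 360.90 %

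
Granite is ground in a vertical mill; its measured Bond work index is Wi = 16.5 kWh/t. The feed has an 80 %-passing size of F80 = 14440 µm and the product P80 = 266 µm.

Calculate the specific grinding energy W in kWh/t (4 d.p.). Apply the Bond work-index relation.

W = 8.7437 kWh/t

W = 10·Wi·[P80^(−½) − F80^(−½)]
1/√266 = 0.061314;  1/√14440 = 0.008322
W = 10·16.5·(0.061314 − 0.008322) = 8.7437 kWh/t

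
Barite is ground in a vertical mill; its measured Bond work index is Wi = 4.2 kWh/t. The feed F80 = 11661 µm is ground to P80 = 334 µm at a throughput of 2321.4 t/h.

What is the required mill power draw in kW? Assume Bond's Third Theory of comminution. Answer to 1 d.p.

P = 4432.0 kW

W = 10 Wi (1/√P80 − 1/√F80)  [Bond]
W = 10·4.2·(1/√334 − 1/√11661) = 10·4.2·(0.045457) = 1.9092 kWh/t
Mill draw = 1.9092 × 2321.4 = 4432.0 kW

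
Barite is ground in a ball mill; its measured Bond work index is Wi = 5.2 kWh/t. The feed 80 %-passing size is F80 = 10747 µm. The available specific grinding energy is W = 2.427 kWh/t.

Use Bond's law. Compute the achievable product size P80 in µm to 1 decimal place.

P80 = 315.3 µm

W = 10 Wi / √P80 − 10 Wi / √F80
⇒ 1/√P80 = W/(10·Wi) + 1/√F80
  = 2.4270/(10·5.2) + 1/√10747 = 0.046673 + 0.009646 = 0.056319
P80 = (1/0.056319)² = 17.7559² = 315.27 µm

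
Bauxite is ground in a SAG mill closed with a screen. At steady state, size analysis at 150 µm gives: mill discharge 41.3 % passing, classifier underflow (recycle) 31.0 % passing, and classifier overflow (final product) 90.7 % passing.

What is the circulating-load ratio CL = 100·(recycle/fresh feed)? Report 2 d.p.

Let r = R/F. Size balance at 150 µm:
r = (o − d)/(d − u)
r = (90.7 − 41.3)/(41.3 − 31.0) = 49.4/10.3 = 4.7961
CL = 100·r = 479.61 %

CL = 479.61 %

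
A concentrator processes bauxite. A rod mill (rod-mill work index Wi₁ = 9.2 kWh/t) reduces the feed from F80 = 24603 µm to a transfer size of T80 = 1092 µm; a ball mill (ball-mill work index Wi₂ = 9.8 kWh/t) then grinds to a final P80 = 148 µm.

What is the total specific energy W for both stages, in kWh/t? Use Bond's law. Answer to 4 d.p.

W = 7.2874 kWh/t

W = 10 Wi (1/√P80 − 1/√F80)  [Bond]
Stage 1 (24603→1092 µm, Wi₁=9.2): W₁ = 10·9.2·(0.030261 − 0.006375) = 2.1975 kWh/t
Stage 2 (1092→148 µm, Wi₂=9.8): W₂ = 10·9.8·(0.082199 − 0.030261) = 5.0899 kWh/t
W = W₁ + W₂ = 2.1975 + 5.0899 = 7.2874 kWh/t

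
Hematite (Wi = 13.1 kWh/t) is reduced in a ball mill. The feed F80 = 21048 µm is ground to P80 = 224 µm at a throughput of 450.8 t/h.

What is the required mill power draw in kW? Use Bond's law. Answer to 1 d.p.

P = 3538.7 kW

W_Bond = 10·Wi·(1/√P₈₀ − 1/√F₈₀)
W = 10·13.1·(1/√224 − 1/√21048) = 10·13.1·(0.059923) = 7.8499 kWh/t
Power = W × throughput = 7.8499 kWh/t × 450.8 t/h = 3538.7 kW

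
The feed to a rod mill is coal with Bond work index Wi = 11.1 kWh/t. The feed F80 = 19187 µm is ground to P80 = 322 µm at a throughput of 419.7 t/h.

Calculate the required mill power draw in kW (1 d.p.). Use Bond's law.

P = 2259.9 kW

W = 10·Wi·[P80^(−½) − F80^(−½)]
W = 10·11.1·(1/√322 − 1/√19187) = 10·11.1·(0.048508) = 5.3844 kWh/t
Power = W × throughput = 5.3844 kWh/t × 419.7 t/h = 2259.9 kW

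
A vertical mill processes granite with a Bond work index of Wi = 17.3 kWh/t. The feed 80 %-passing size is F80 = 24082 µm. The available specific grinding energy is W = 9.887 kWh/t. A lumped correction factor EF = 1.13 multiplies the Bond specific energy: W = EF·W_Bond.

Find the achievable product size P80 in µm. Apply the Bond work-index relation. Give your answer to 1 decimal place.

Bond:  W = 10 Wi (1/√P − 1/√F)
W_Bond = W / EF = 9.887 / 1.13 = 8.7496 kWh/t
1/√P80 = 1/√F80 + W_Bond/(10·Wi)
  = 8.7496/(10·17.3) + 1/√24082 = 0.050575 + 0.006444 = 0.057019
P80 = (1/0.057019)² = 17.5379² = 307.58 µm

P80 = 307.6 µm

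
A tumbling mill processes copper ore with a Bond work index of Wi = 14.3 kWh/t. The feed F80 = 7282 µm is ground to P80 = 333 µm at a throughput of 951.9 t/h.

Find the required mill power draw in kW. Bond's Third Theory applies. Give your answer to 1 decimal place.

W = 10·Wi·[P80^(−½) − F80^(−½)]
W = 10·14.3·(1/√333 − 1/√7282) = 10·14.3·(0.043081) = 6.1606 kWh/t
P = W·T = 6.1606·951.9 = 5864.3 kW

P = 5864.3 kW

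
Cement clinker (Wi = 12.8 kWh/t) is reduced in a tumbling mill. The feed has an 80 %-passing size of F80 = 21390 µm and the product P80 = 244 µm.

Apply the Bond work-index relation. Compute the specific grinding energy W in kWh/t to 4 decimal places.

W = 10 Wi (P80^-0.5 − F80^-0.5)
1/√244 = 0.064018;  1/√21390 = 0.006837
W = 10·12.8·(0.064018 − 0.006837) = 7.3192 kWh/t

W = 7.3192 kWh/t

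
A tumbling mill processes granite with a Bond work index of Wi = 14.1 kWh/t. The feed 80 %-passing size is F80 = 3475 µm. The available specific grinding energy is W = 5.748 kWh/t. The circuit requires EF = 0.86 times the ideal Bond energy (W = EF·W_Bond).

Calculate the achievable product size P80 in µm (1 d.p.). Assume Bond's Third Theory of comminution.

Bond:  W = 10 Wi (1/√P − 1/√F)
W_Bond = W / EF = 5.748 / 0.86 = 6.6837 kWh/t
⇒ 1/√P80 = W_Bond/(10·Wi) + 1/√F80
  = 6.6837/(10·14.1) + 1/√3475 = 0.047402 + 0.016964 = 0.064366
P80 = (1/0.064366)² = 15.5361² = 241.37 µm

P80 = 241.4 µm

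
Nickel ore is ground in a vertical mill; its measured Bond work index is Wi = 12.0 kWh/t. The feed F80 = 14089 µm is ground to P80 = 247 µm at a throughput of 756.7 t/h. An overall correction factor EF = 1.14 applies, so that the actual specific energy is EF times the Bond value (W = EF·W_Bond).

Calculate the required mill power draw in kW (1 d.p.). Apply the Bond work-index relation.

P = 5714.5 kW

W = 10 Wi (P80^-0.5 − F80^-0.5)
W = 10·12.0·(1/√247 − 1/√14089) = 10·12.0·(0.055204) = 6.6244 kWh/t
Apply correction: 6.6244 × 1.14 = 7.5519 kWh/t
Mill draw = 7.5519 × 756.7 = 5714.5 kW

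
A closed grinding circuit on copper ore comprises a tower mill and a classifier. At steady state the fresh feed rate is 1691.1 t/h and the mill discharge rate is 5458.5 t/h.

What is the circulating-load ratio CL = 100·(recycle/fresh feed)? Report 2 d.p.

CL = 222.78 %

M = F + R at steady state, so:
R = M − F = 5458.5 − 1691.1 = 3767.4 t/h
CL = 100·R/F = 100·3767.4/1691.1 = 222.78 %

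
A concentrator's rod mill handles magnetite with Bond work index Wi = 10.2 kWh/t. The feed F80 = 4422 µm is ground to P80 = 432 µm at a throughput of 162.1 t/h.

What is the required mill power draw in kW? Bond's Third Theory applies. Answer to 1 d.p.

Bond:  W = 10 Wi (1/√P − 1/√F)
W = 10·10.2·(1/√432 − 1/√4422) = 10·10.2·(0.033075) = 3.3736 kWh/t
P_mill = W·ṁ = 3.3736·162.1 = 546.9 kW

P = 546.9 kW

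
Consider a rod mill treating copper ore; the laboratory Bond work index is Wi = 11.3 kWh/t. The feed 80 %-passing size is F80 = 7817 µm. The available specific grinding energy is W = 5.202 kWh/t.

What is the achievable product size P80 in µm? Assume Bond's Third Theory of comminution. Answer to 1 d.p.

W = 10 Wi / √P80 − 10 Wi / √F80
P80^(−½) = W/(10 Wi) + F80^(−½)
  = 5.2020/(10·11.3) + 1/√7817 = 0.046035 + 0.011310 = 0.057346
P80 = (1/0.057346)² = 17.4381² = 304.09 µm

P80 = 304.1 µm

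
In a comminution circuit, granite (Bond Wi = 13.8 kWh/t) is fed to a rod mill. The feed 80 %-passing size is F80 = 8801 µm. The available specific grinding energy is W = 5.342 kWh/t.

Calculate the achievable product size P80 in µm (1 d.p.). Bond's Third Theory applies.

P80 = 410.3 µm

Bond: W = 10·Wi·(1/√P80 − 1/√F80)
⇒ 1/√P80 = W/(10·Wi) + 1/√F80
  = 5.3420/(10·13.8) + 1/√8801 = 0.038710 + 0.010659 = 0.049370
P80 = (1/0.049370)² = 20.2554² = 410.28 µm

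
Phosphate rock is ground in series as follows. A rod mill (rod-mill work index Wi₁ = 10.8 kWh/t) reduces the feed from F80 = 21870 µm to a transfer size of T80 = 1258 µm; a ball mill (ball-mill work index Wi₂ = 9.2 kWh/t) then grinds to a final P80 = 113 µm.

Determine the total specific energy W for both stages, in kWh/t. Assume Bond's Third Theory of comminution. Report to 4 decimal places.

W = 8.3754 kWh/t

Bond: W = 10·Wi·(1/√P80 − 1/√F80)
Stage 1 (21870→1258 µm, Wi₁=10.8): W₁ = 10·10.8·(0.028194 − 0.006762) = 2.3147 kWh/t
Stage 2 (1258→113 µm, Wi₂=9.2): W₂ = 10·9.2·(0.094072 − 0.028194) = 6.0608 kWh/t
W = W₁ + W₂ = 2.3147 + 6.0608 = 8.3754 kWh/t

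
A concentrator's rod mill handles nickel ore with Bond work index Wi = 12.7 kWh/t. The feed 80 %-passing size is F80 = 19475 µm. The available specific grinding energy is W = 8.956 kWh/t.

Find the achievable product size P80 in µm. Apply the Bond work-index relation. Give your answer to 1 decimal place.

P80 = 165.7 µm

W_Bond = 10·Wi·(1/√P₈₀ − 1/√F₈₀)
P80^-0.5 = F80^-0.5 + W/(10 Wi)
  = 8.9560/(10·12.7) + 1/√19475 = 0.070520 + 0.007166 = 0.077685
P80 = (1/0.077685)² = 12.8724² = 165.70 µm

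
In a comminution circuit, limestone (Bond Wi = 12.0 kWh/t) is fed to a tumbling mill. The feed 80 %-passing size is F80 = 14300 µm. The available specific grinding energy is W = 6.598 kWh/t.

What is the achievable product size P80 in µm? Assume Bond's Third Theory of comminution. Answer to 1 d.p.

W = 10·Wi·[P80^(−½) − F80^(−½)]
P80^(−½) = W/(10 Wi) + F80^(−½)
  = 6.5980/(10·12.0) + 1/√14300 = 0.054983 + 0.008362 = 0.063346
P80 = (1/0.063346)² = 15.7864² = 249.21 µm

P80 = 249.2 µm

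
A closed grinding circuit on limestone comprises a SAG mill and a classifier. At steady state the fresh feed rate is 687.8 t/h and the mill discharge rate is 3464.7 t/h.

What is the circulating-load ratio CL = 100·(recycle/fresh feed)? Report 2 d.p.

Mill node: discharge = fresh + recycle.
R = M − F = 3464.7 − 687.8 = 2776.9 t/h
CL = 100·R/F = 100·2776.9/687.8 = 403.74 %

CL = 403.74 %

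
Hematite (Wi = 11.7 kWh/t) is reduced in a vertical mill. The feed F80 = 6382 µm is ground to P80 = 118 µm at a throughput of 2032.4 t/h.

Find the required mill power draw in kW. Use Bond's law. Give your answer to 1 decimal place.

P = 18913.8 kW

W = 10 Wi / √P80 − 10 Wi / √F80
W = 10·11.7·(1/√118 − 1/√6382) = 10·11.7·(0.079540) = 9.3062 kWh/t
Power = W × throughput = 9.3062 kWh/t × 2032.4 t/h = 18913.8 kW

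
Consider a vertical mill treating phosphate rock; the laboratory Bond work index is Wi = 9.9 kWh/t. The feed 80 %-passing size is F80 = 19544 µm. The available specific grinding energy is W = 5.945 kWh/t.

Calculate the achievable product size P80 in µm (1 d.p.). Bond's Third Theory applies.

P80 = 221.4 µm

W = 10·Wi·[P80^(−½) − F80^(−½)]
1/√P80 = 1/√F80 + W/(10·Wi)
  = 5.9450/(10·9.9) + 1/√19544 = 0.060051 + 0.007153 = 0.067204
P80 = (1/0.067204)² = 14.8802² = 221.42 µm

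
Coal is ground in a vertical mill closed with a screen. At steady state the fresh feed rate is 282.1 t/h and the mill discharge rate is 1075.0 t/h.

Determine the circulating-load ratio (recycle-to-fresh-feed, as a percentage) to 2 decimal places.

CL = 281.07 %

Steady state: M = F + R.
R = M − F = 1075.0 − 282.1 = 792.9 t/h
CL = 100·R/F = 100·792.9/282.1 = 281.07 %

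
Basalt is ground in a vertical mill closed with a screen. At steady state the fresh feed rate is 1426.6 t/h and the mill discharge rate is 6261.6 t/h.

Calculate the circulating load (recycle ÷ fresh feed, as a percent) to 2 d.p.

Mill node: discharge = fresh + recycle.
R = M − F = 6261.6 − 1426.6 = 4835.0 t/h
CL = 100·R/F = 100·4835.0/1426.6 = 338.92 %

CL = 338.92 %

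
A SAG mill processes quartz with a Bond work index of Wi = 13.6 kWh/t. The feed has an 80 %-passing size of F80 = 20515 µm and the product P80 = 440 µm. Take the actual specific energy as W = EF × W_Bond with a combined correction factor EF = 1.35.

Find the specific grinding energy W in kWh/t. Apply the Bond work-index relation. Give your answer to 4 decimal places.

W = 7.4709 kWh/t

W = 10·Wi·[P80^(−½) − F80^(−½)]
1/√440 = 0.047673;  1/√20515 = 0.006982
W = 10·13.6·(0.047673 − 0.006982) = 5.5340 kWh/t
W_actual = 1.35 × 5.5340 = 7.4709 kWh/t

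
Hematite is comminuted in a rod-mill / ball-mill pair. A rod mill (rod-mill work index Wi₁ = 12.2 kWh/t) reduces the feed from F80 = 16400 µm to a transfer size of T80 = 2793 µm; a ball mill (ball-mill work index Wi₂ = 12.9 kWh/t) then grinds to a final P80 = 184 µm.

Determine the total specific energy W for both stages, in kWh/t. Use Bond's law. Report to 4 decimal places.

W = 8.4249 kWh/t

Bond: W = 10·Wi·(1/√P80 − 1/√F80)
Stage 1 (16400→2793 µm, Wi₁=12.2): W₁ = 10·12.2·(0.018922 − 0.007809) = 1.3558 kWh/t
Stage 2 (2793→184 µm, Wi₂=12.9): W₂ = 10·12.9·(0.073721 − 0.018922) = 7.0691 kWh/t
W = W₁ + W₂ = 1.3558 + 7.0691 = 8.4249 kWh/t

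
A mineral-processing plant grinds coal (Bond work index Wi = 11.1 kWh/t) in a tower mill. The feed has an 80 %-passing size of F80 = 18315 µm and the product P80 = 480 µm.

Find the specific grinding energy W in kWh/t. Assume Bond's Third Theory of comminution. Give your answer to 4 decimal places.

W = 4.2462 kWh/t

W = 10 Wi / √P80 − 10 Wi / √F80
1/√480 = 0.045644;  1/√18315 = 0.007389
W = 10·11.1·(0.045644 − 0.007389) = 4.2462 kWh/t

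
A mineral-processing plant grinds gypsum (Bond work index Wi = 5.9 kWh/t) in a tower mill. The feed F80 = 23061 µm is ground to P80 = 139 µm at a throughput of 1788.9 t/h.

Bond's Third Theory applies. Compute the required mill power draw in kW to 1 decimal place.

W = 10 Wi (P80^-0.5 − F80^-0.5)
W = 10·5.9·(1/√139 − 1/√23061) = 10·5.9·(0.078234) = 4.6158 kWh/t
Mill draw = 4.6158 × 1788.9 = 8257.2 kW

P = 8257.2 kW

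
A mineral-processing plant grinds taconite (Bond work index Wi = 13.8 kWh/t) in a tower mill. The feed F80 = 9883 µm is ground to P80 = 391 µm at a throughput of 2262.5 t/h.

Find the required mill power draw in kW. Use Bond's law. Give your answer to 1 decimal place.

P = 12649.2 kW

Bond:  W = 10 Wi (1/√P − 1/√F)
W = 10·13.8·(1/√391 − 1/√9883) = 10·13.8·(0.040513) = 5.5908 kWh/t
P = W·T = 5.5908·2262.5 = 12649.2 kW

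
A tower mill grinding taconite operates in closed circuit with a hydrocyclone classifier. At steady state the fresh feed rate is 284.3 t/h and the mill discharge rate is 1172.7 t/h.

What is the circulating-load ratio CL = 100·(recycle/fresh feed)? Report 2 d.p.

CL = 312.49 %

Steady state: M = F + R.
R = M − F = 1172.7 − 284.3 = 888.4 t/h
CL = 100·R/F = 100·888.4/284.3 = 312.49 %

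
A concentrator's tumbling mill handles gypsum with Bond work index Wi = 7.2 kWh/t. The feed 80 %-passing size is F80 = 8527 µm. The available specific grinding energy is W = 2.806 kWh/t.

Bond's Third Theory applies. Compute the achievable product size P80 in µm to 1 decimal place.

P80 = 403.2 µm

W_Bond = 10·Wi·(1/√P₈₀ − 1/√F₈₀)
P80^-0.5 = F80^-0.5 + W/(10 Wi)
  = 2.8060/(10·7.2) + 1/√8527 = 0.038972 + 0.010829 = 0.049802
P80 = (1/0.049802)² = 20.0797² = 403.19 µm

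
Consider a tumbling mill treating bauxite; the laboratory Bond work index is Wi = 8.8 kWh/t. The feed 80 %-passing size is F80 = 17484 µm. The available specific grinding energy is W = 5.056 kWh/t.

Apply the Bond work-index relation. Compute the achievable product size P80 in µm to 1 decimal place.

Bond:  W = 10 Wi (1/√P − 1/√F)
P80^-0.5 = F80^-0.5 + W/(10 Wi)
  = 5.0560/(10·8.8) + 1/√17484 = 0.057455 + 0.007563 = 0.065017
P80 = (1/0.065017)² = 15.3805² = 236.56 µm

P80 = 236.6 µm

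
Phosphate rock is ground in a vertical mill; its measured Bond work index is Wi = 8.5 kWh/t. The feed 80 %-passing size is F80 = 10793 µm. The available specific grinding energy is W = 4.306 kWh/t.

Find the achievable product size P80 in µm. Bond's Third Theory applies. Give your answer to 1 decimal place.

W = 10·Wi·[P80^(−½) − F80^(−½)]
P80^(−½) = W/(10 Wi) + F80^(−½)
  = 4.3060/(10·8.5) + 1/√10793 = 0.050659 + 0.009626 = 0.060284
P80 = (1/0.060284)² = 16.5880² = 275.16 µm

P80 = 275.2 µm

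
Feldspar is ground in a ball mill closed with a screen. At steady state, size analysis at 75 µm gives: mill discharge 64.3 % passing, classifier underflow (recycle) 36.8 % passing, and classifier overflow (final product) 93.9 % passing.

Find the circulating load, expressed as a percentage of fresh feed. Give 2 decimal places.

CL = 107.64 %

Two-product formula at 75 µm:
(1+r)d = ru + o → r = (o−d)/(d−u)
r = (93.9 − 64.3)/(64.3 − 36.8) = 29.6/27.5 = 1.0764
CL = 100·r = 107.64 %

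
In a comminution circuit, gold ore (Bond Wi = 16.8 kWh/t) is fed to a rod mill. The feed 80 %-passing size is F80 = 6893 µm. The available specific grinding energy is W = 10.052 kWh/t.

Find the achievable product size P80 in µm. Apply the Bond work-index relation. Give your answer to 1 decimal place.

P80 = 193.6 µm

W = 10 Wi / √P80 − 10 Wi / √F80
P80^(−½) = W/(10 Wi) + F80^(−½)
  = 10.0520/(10·16.8) + 1/√6893 = 0.059833 + 0.012045 = 0.071878
P80 = (1/0.071878)² = 13.9125² = 193.56 µm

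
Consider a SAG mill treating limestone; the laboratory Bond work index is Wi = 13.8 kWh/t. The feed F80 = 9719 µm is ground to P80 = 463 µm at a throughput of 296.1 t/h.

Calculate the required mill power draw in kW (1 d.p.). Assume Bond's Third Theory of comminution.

P = 1484.5 kW

W = 10·Wi·[P80^(−½) − F80^(−½)]
W = 10·13.8·(1/√463 − 1/√9719) = 10·13.8·(0.036330) = 5.0136 kWh/t
Power = W × throughput = 5.0136 kWh/t × 296.1 t/h = 1484.5 kW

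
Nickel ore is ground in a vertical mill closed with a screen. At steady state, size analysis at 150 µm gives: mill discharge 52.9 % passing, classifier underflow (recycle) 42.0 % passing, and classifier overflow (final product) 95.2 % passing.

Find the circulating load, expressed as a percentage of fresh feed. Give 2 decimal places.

CL = 388.07 %

Balance %-passing 150 µm (r = R/F):
(1+r)d = ru + o → r = (o−d)/(d−u)
r = (95.2 − 52.9)/(52.9 − 42.0) = 42.3/10.9 = 3.8807
CL = 100·r = 388.07 %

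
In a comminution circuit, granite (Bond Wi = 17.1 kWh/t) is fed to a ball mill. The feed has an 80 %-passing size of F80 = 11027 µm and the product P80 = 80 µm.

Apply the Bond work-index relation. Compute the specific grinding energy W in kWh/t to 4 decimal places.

Bond: W = 10·Wi·(1/√P80 − 1/√F80)
1/√80 = 0.111803;  1/√11027 = 0.009523
W = 10·17.1·(0.111803 − 0.009523) = 17.4900 kWh/t

W = 17.4900 kWh/t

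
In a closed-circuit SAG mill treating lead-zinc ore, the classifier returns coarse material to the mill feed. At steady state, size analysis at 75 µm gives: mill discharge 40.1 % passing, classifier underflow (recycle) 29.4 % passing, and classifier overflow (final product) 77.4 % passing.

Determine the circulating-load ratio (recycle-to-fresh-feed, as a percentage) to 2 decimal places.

CL = 348.60 %

Let r = R/F. Size balance at 75 µm:
(1+r)d = ru + o → r = (o−d)/(d−u)
r = (77.4 − 40.1)/(40.1 − 29.4) = 37.3/10.7 = 3.4860
CL = 100·r = 348.60 %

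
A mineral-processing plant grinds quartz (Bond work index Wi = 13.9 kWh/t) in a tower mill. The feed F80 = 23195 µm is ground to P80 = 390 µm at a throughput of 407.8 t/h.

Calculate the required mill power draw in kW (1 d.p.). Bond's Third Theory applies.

W = 10 Wi / √P80 − 10 Wi / √F80
W = 10·13.9·(1/√390 − 1/√23195) = 10·13.9·(0.044071) = 6.1259 kWh/t
Power = W × throughput = 6.1259 kWh/t × 407.8 t/h = 2498.1 kW

P = 2498.1 kW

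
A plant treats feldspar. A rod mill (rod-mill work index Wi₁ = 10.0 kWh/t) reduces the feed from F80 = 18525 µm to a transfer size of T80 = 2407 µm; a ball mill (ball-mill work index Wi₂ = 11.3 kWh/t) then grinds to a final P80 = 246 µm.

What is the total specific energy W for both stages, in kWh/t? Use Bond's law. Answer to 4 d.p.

W = 6.2049 kWh/t

W = 10·Wi·[P80^(−½) − F80^(−½)]
Stage 1 (18525→2407 µm, Wi₁=10.0): W₁ = 10·10.0·(0.020383 − 0.007347) = 1.3036 kWh/t
Stage 2 (2407→246 µm, Wi₂=11.3): W₂ = 10·11.3·(0.063758 − 0.020383) = 4.9014 kWh/t
W = W₁ + W₂ = 1.3036 + 4.9014 = 6.2049 kWh/t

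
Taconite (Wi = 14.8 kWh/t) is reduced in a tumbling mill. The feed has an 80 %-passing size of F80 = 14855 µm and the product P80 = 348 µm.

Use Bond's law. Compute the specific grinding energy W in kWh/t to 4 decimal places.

W = 6.7193 kWh/t

Bond:  W = 10 Wi (1/√P − 1/√F)
1/√348 = 0.053606;  1/√14855 = 0.008205
W = 10·14.8·(0.053606 − 0.008205) = 6.7193 kWh/t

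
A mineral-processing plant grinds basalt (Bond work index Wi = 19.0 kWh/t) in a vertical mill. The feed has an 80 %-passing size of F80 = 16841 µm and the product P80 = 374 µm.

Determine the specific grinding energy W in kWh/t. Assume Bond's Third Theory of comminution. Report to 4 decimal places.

Bond: W = 10·Wi·(1/√P80 − 1/√F80)
1/√374 = 0.051709;  1/√16841 = 0.007706
W = 10·19.0·(0.051709 − 0.007706) = 8.3606 kWh/t

W = 8.3606 kWh/t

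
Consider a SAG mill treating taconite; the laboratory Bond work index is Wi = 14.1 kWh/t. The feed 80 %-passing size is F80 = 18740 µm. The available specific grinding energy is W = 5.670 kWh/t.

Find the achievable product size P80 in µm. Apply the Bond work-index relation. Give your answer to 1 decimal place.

W_Bond = 10·Wi·(1/√P₈₀ − 1/√F₈₀)
⇒ 1/√P80 = W/(10·Wi) + 1/√F80
  = 5.6700/(10·14.1) + 1/√18740 = 0.040213 + 0.007305 = 0.047518
P80 = (1/0.047518)² = 21.0448² = 442.88 µm

P80 = 442.9 µm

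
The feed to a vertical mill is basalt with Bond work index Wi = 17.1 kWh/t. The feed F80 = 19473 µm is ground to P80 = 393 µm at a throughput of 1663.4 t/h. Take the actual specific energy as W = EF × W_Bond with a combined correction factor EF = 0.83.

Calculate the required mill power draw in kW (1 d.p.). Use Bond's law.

W = 10 Wi (1/√P80 − 1/√F80)  [Bond]
W = 10·17.1·(1/√393 − 1/√19473) = 10·17.1·(0.043277) = 7.4004 kWh/t
Apply correction: 7.4004 × 0.83 = 6.1423 kWh/t
Mill draw = 6.1423 × 1663.4 = 10217.2 kW

P = 10217.2 kW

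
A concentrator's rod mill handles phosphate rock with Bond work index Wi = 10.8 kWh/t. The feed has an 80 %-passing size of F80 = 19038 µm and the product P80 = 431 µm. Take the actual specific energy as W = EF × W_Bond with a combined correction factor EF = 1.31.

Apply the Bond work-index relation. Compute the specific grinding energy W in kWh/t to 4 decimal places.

W = 5.7895 kWh/t

W = 10·Wi·[P80^(−½) − F80^(−½)]
1/√431 = 0.048168;  1/√19038 = 0.007248
W = 10·10.8·(0.048168 − 0.007248) = 4.4194 kWh/t
W_actual = 1.31 × 4.4194 = 5.7895 kWh/t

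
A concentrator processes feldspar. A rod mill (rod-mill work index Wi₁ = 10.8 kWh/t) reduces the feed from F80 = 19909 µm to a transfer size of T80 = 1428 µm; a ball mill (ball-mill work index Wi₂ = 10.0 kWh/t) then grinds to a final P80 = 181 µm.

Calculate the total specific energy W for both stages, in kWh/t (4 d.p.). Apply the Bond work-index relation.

W_Bond = 10·Wi·(1/√P₈₀ − 1/√F₈₀)
Stage 1 (19909→1428 µm, Wi₁=10.8): W₁ = 10·10.8·(0.026463 − 0.007087) = 2.0926 kWh/t
Stage 2 (1428→181 µm, Wi₂=10.0): W₂ = 10·10.0·(0.074329 − 0.026463) = 4.7867 kWh/t
W = W₁ + W₂ = 2.0926 + 4.7867 = 6.8792 kWh/t

W = 6.8792 kWh/t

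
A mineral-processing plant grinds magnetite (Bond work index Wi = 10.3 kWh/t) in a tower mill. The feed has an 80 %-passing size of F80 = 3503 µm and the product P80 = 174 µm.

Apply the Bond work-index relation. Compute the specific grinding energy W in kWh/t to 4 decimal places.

W = 10·Wi·[P80^(−½) − F80^(−½)]
1/√174 = 0.075810;  1/√3503 = 0.016896
W = 10·10.3·(0.075810 − 0.016896) = 6.0681 kWh/t

W = 6.0681 kWh/t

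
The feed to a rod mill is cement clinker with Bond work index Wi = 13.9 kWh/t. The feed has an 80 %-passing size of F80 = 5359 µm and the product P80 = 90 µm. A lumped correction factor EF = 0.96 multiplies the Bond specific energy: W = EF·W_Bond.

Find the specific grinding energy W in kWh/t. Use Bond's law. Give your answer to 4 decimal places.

W = 12.2430 kWh/t

W_Bond = 10·Wi·(1/√P₈₀ − 1/√F₈₀)
1/√90 = 0.105409;  1/√5359 = 0.013660
W = 10·13.9·(0.105409 − 0.013660) = 12.7531 kWh/t
With EF = 0.96: W = 12.7531·0.96 = 12.2430 kWh/t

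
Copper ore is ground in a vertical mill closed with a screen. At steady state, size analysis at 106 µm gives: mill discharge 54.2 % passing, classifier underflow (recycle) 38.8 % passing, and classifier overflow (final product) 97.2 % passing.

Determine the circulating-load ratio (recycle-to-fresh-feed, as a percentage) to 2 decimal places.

Classifier node, passing 106 µm:
Fd + Rd = Ru + Fo ⇒ R/F = (o−d)/(d−u)
r = (97.2 − 54.2)/(54.2 − 38.8) = 43.0/15.4 = 2.7922
CL = 100·r = 279.22 %

CL = 279.22 %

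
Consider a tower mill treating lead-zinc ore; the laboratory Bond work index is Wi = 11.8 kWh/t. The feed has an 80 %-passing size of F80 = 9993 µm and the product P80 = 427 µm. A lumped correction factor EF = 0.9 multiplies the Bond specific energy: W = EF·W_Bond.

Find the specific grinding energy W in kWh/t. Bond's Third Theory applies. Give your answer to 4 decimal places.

W = 4.0770 kWh/t

Bond: W = 10·Wi·(1/√P80 − 1/√F80)
1/√427 = 0.048393;  1/√9993 = 0.010004
W = 10·11.8·(0.048393 − 0.010004) = 4.5300 kWh/t
Corrected W = EF·W_Bond = 0.9·4.5300 = 4.0770 kWh/t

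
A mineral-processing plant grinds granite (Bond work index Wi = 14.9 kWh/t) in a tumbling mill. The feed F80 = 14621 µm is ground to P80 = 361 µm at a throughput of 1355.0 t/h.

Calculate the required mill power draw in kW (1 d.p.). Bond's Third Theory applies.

W = 10 Wi / √P80 − 10 Wi / √F80
W = 10·14.9·(1/√361 − 1/√14621) = 10·14.9·(0.044361) = 6.6099 kWh/t
P = W·T = 6.6099·1355.0 = 8956.4 kW

P = 8956.4 kW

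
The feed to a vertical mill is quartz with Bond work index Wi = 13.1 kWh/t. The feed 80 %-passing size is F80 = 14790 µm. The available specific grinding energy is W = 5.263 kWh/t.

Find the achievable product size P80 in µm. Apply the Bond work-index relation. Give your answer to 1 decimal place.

P80 = 426.9 µm

Bond: W = 10·Wi·(1/√P80 − 1/√F80)
P80^(−½) = W/(10 Wi) + F80^(−½)
  = 5.2630/(10·13.1) + 1/√14790 = 0.040176 + 0.008223 = 0.048398
P80 = (1/0.048398)² = 20.6619² = 426.91 µm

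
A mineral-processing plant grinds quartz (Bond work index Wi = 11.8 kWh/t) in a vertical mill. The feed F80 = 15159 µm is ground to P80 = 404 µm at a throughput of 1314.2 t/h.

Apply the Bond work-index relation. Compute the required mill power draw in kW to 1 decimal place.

P = 6455.8 kW

W = 10·Wi·[P80^(−½) − F80^(−½)]
W = 10·11.8·(1/√404 − 1/√15159) = 10·11.8·(0.041630) = 4.9123 kWh/t
P_mill = W·ṁ = 4.9123·1314.2 = 6455.8 kW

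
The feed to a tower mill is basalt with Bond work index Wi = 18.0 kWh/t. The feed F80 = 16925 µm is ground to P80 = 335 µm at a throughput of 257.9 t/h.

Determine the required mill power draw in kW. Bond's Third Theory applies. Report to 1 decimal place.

W_Bond = 10·Wi·(1/√P₈₀ − 1/√F₈₀)
W = 10·18.0·(1/√335 − 1/√16925) = 10·18.0·(0.046949) = 8.4509 kWh/t
Power = W × throughput = 8.4509 kWh/t × 257.9 t/h = 2179.5 kW

P = 2179.5 kW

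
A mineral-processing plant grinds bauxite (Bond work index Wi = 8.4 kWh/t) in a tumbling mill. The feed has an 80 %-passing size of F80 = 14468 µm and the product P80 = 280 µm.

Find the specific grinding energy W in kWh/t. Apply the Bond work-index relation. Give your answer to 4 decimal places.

W = 4.3216 kWh/t

W = 10 Wi (1/√P80 − 1/√F80)  [Bond]
1/√280 = 0.059761;  1/√14468 = 0.008314
W = 10·8.4·(0.059761 − 0.008314) = 4.3216 kWh/t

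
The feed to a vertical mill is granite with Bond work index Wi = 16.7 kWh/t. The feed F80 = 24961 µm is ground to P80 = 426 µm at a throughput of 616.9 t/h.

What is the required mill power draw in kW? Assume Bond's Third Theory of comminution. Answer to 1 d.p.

W = 10 Wi (P80^-0.5 − F80^-0.5)
W = 10·16.7·(1/√426 − 1/√24961) = 10·16.7·(0.042121) = 7.0342 kWh/t
Power = W × throughput = 7.0342 kWh/t × 616.9 t/h = 4339.4 kW

P = 4339.4 kW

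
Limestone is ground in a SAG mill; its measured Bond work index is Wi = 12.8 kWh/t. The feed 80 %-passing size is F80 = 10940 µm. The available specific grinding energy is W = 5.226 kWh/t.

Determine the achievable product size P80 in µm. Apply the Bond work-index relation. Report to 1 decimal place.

P80 = 393.9 µm

Bond: W = 10·Wi·(1/√P80 − 1/√F80)
⇒ 1/√P80 = W/(10 Wi) + 1/√F80
  = 5.2260/(10·12.8) + 1/√10940 = 0.040828 + 0.009561 = 0.050389
P80 = (1/0.050389)² = 19.8457² = 393.85 µm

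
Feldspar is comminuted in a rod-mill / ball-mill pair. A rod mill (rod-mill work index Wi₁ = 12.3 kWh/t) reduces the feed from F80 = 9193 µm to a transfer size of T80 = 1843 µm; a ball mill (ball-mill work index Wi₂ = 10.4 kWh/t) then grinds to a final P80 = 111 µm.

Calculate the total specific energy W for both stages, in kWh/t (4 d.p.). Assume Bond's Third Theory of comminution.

W = 9.0310 kWh/t

W = 10 Wi (P80^-0.5 − F80^-0.5)
Stage 1 (9193→1843 µm, Wi₁=12.3): W₁ = 10·12.3·(0.023294 − 0.010430) = 1.5823 kWh/t
Stage 2 (1843→111 µm, Wi₂=10.4): W₂ = 10·10.4·(0.094916 − 0.023294) = 7.4487 kWh/t
W = W₁ + W₂ = 1.5823 + 7.4487 = 9.0310 kWh/t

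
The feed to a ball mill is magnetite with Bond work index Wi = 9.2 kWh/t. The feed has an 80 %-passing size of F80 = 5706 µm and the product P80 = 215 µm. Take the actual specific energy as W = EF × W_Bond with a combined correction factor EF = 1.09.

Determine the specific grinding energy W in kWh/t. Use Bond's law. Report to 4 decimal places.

W = 5.5115 kWh/t

W = 10 Wi (P80^-0.5 − F80^-0.5)
1/√215 = 0.068199;  1/√5706 = 0.013238
W = 10·9.2·(0.068199 − 0.013238) = 5.0564 kWh/t
W_actual = 1.09 × 5.0564 = 5.5115 kWh/t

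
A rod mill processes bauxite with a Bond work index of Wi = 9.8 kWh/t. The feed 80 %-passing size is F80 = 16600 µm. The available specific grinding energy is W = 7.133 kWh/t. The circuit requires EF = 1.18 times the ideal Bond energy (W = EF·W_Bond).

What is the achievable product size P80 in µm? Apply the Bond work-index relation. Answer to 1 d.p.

Bond: W = 10·Wi·(1/√P80 − 1/√F80)
W_Bond = W / EF = 7.133 / 1.18 = 6.0449 kWh/t
P80^(−½) = W_Bond/(10 Wi) + F80^(−½)
  = 6.0449/(10·9.8) + 1/√16600 = 0.061683 + 0.007762 = 0.069444
P80 = (1/0.069444)² = 14.4000² = 207.36 µm

P80 = 207.4 µm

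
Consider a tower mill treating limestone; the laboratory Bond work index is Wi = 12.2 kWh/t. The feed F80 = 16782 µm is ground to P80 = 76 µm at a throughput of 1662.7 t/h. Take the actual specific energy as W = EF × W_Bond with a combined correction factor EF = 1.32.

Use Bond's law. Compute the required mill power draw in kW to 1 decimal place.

P = 28647.4 kW

W = 10·Wi·(P80^(-½) − F80^(-½))
W = 10·12.2·(1/√76 − 1/√16782) = 10·12.2·(0.106989) = 13.0526 kWh/t
Apply correction: 13.0526 × 1.32 = 17.2294 kWh/t
P = W·T = 17.2294·1662.7 = 28647.4 kW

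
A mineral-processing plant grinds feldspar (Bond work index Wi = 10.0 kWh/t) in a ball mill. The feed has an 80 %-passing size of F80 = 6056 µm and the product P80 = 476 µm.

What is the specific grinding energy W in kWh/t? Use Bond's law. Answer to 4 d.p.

W = 3.2985 kWh/t

Bond:  W = 10 Wi (1/√P − 1/√F)
1/√476 = 0.045835;  1/√6056 = 0.012850
W = 10·10.0·(0.045835 − 0.012850) = 3.2985 kWh/t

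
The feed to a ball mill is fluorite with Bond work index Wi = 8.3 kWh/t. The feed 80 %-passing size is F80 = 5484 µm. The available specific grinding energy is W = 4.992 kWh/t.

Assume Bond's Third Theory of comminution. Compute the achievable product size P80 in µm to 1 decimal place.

Bond: W = 10·Wi·(1/√P80 − 1/√F80)
⇒ 1/√P80 = W/(10·Wi) + 1/√F80
  = 4.9920/(10·8.3) + 1/√5484 = 0.060145 + 0.013504 = 0.073648
P80 = (1/0.073648)² = 13.5781² = 184.36 µm

P80 = 184.4 µm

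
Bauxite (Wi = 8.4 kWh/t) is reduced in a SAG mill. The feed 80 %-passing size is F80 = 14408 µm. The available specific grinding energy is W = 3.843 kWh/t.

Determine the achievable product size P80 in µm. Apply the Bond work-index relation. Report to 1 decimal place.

P80 = 341.9 µm

W = 10·Wi·[P80^(−½) − F80^(−½)]
⇒ 1/√P80 = W/(10·Wi) + 1/√F80
  = 3.8430/(10·8.4) + 1/√14408 = 0.045750 + 0.008331 = 0.054081
P80 = (1/0.054081)² = 18.4908² = 341.91 µm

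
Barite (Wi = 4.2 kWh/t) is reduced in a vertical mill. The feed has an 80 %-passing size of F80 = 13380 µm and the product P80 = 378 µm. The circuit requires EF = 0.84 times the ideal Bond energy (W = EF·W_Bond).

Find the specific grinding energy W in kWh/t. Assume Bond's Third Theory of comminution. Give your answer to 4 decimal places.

W = 1.5096 kWh/t

W = 10 Wi (1/√P80 − 1/√F80)  [Bond]
1/√378 = 0.051434;  1/√13380 = 0.008645
W = 10·4.2·(0.051434 − 0.008645) = 1.7972 kWh/t
W_actual = 0.84 × 1.7972 = 1.5096 kWh/t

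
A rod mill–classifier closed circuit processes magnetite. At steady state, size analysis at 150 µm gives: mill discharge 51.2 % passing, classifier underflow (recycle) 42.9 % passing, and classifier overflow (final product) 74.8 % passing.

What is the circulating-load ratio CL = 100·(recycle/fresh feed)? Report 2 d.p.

CL = 284.34 %

Mass balance on the −150 µm fraction:
d + r·d = r·u + o → r(d−u) = o−d
r = (74.8 − 51.2)/(51.2 − 42.9) = 23.6/8.3 = 2.8434
CL = 100·r = 284.34 %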